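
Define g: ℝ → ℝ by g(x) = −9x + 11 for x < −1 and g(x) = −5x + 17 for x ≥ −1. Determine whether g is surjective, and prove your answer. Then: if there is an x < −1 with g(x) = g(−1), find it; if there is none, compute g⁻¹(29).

-11/9

Both pieces are strictly decreasing (slopes −9 and −5), so each is injective on its own interval.
The left piece maps (−∞, −1) onto (20, ∞); the right piece maps [−1, ∞) onto (−∞, 22].
The union (20, ∞) ∪ (−∞, 22] covers ℝ, so g is surjective.
For the follow-up: the images overlap, so an x < −1 with g(x) = g(−1) exists. g(−1) = 22; solving −9x + 11 = 22 for x < −1 gives x = (22 − 11)/(−9) = −11/9.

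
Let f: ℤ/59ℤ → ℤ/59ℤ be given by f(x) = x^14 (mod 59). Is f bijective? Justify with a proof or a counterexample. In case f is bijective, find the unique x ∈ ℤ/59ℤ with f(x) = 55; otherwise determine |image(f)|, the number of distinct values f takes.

f(29): Repeated squaring mod 59: 29^1 ≡ 29, 29^2 ≡ 29² = 841 ≡ 15, 29^4 ≡ 15² = 225 ≡ 48, 29^8 ≡ 48² = 2304 ≡ 3. Since 14 = 8 + 4 + 2, 29^14 ≡ 3·48·15: 3·48 = 144 ≡ 26, then 26·15 = 390 ≡ 36. So 29^14 ≡ 36 (mod 59).
f(30): Repeated squaring mod 59: 30^1 ≡ 30, 30^2 ≡ 30² = 900 ≡ 15, 30^4 ≡ 15² = 225 ≡ 48, 30^8 ≡ 48² = 2304 ≡ 3. Since 14 = 8 + 4 + 2, 30^14 ≡ 3·48·15: 3·48 = 144 ≡ 26, then 26·15 = 390 ≡ 36. So 30^14 ≡ 36 (mod 59).
So f(29) = f(30) = 36 while 29 ≠ 30, thus f is not injective, hence not bijective.
Since f is not bijective, we determine |image(f)|. Computing x^14 mod 59 for each x (by repeated squaring, reducing mod 59 at every step), the values f(0), f(1), …, f(58) are: 0, 1, 41, 16, 29, 22, 7, 28, 9, 20, 17, 4, 51, 3, 27, 57, 15, 19, 53, 21, 48, 35, 46, 49, 26, 12, 5, 25, 45, 36, 36, 45, 25, 5, 12, 26, 49, 46, 35, 48, 21, 53, 19, 15, 57, 27, 3, 51, 4, 17, 20, 9, 28, 7, 22, 29, 16, 41, 1.
The distinct values are {0, 1, 3, 4, 5, 7, 9, 12, 15, 16, 17, 19, 20, 21, 22, 25, 26, 27, 28, 29, 35, 36, 41, 45, 46, 48, 49, 51, 53, 57}; there are 30 of them.

30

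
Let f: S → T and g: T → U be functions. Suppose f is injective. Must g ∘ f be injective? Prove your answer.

not injective

No. Take S = T = U = {1, 2, 3}, f = identity (injective), and g(x) = 1 for every x.
Then (g ∘ f)(1) = 1 = (g ∘ f)(3) with 1 ≠ 3, so g ∘ f is not injective.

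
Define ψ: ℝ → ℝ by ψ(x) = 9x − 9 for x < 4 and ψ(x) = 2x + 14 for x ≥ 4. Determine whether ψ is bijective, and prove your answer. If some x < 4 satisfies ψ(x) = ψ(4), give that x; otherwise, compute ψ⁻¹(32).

31/9

Both pieces are strictly increasing (slopes 9 and 2), so each is injective on its own interval.
The left piece maps (−∞, 4) onto (−∞, 27); the right piece maps [4, ∞) onto [22, ∞).
These images overlap. In particular ψ(4) = 22 (right piece), and solving 9x − 9 = 22 on the left piece gives x = 31/9 < 4.
So ψ(31/9) = ψ(4) with 31/9 ≠ 4, and ψ is not injective, hence not bijective. This x = 31/9 is the requested value below 4.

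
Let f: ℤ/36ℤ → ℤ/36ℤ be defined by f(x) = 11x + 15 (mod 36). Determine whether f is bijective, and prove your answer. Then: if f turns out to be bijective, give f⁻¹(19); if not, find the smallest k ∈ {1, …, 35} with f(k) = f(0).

Recall that injectivity means: for all s, t in the domain, f(s) = f(t) implies s = t.
If f(s) = f(t), then 11s ≡ 11t (mod 36). Because gcd(11, 36) = 1, we may cancel 11 to get s ≡ t (mod 36).
We now compute 11⁻¹ mod 36 explicitly. Euclid's algorithm: 36 = 3·11 + 3, 11 = 3·3 + 2, 3 = 1·2 + 1; back-substituting gives 1 = 23·11 − 7·36, so 11⁻¹ ≡ 23 (mod 36).
Then y ↦ 23(y − 15) is a two-sided inverse to f, so every y ∈ ℤ/36ℤ has a preimage.
Therefore f is bijective.
Since f is bijective, we compute f⁻¹(19): solve 11x + 15 ≡ 19 (mod 36), i.e. 11x ≡ 4 (mod 36).
Multiplying by 11⁻¹ = 23 gives x ≡ 23·4 = 92 = 2·36 + 20 ≡ 20 (mod 36).
Check: f(20) = 11·20 + 15 = 235 = 6·36 + 19 ≡ 19 (mod 36).

20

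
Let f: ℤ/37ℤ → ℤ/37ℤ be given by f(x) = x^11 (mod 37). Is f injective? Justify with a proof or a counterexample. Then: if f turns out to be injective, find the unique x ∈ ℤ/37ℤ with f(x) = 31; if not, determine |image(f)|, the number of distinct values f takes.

6

Since 37 is prime, the nonzero elements of ℤ/37ℤ form a cyclic group of order 36.
As gcd(11, 36) = 1, raising to the 11th power is a bijection on this group: if u^11 ≡ v^11 then (uv^{−1})^11 = 1, and the only element of order dividing gcd(11, 36) = 1 is 1, so u = v.
With f(0) = 0 this makes f injective on all of ℤ/37ℤ, hence bijective (finite equal-size domain and codomain). In particular f is injective.
Since f is injective, we find the preimage of 31. The inverse of x ↦ x^11 on (ℤ/37ℤ)^× is x ↦ x^23, because 11·23 = 253 = 7·36 + 1 ≡ 1 (mod 36) and x^{36} = 1 for x ≠ 0 (Fermat). So f⁻¹(31) = 31^23 mod 37.
Repeated squaring mod 37: 31^1 ≡ 31, 31^2 ≡ 31² = 961 ≡ 36, 31^4 ≡ 36² = 1296 ≡ 1, 31^8 ≡ 1² = 1, 31^16 ≡ 1² = 1. Since 23 = 16 + 4 + 2 + 1, 31^23 ≡ 1·1·36·31: 1·1 = 1, then 1·36 = 36, then 36·31 = 1116 ≡ 6. So 31^23 ≡ 6 (mod 37).
Hence f⁻¹(31) = 6.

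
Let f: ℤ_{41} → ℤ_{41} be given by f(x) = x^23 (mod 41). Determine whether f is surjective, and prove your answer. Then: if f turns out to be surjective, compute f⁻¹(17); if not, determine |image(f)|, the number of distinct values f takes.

13

Since 41 is prime, the nonzero elements of ℤ_{41} form a cyclic group of order 40.
As gcd(23, 40) = 1, raising to the 23rd power is a bijection on this group: if s^23 ≡ t^23 then (st^{−1})^23 = 1, and the only element of order dividing gcd(23, 40) = 1 is 1, so s = t.
With f(0) = 0 this makes f injective on all of ℤ_{41}, hence bijective (finite equal-size domain and codomain). In particular f is surjective.
Since f is surjective, we find the preimage of 17. The inverse of x ↦ x^23 on (ℤ_{41})^× is x ↦ x^7, because 23·7 = 161 = 4·40 + 1 ≡ 1 (mod 40) and x^{40} = 1 for x ≠ 0 (Fermat). So f⁻¹(17) = 17^7 mod 41.
Repeated squaring mod 41: 17^1 ≡ 17, 17^2 ≡ 17² = 289 ≡ 2, 17^4 ≡ 2² = 4. Since 7 = 4 + 2 + 1, 17^7 ≡ 4·2·17: 4·2 = 8, then 8·17 = 136 ≡ 13. So 17^7 ≡ 13 (mod 41).
Hence f⁻¹(17) = 13.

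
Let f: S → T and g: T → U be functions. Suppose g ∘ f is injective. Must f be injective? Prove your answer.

Suppose f(a) = f(b). Applying g: (g ∘ f)(a) = (g ∘ f)(b). Since g ∘ f is injective, a = b. Thus f is injective.

injective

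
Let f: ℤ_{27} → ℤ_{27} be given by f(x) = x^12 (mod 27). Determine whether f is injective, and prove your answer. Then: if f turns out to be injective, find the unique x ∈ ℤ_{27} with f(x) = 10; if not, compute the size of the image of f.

4

f(0) = 0^12 = 0.
f(3): Repeated squaring mod 27: 3^1 ≡ 3, 3^2 ≡ 3² = 9, 3^4 ≡ 9² = 81 ≡ 0, 3^8 ≡ 0² = 0. Since 12 = 8 + 4, 3^12 ≡ 0·0: 0·0 = 0. So 3^12 ≡ 0 (mod 27).
So f(0) = f(3) = 0 while 0 ≠ 3, hence f is not injective.
Since f is not injective, we determine |image(f)|. Computing x^12 mod 27 for each x (by repeated squaring, reducing mod 27 at every step), the values f(0), f(1), …, f(26) are: 0, 1, 19, 0, 10, 10, 0, 19, 1, 0, 1, 19, 0, 10, 10, 0, 19, 1, 0, 1, 19, 0, 10, 10, 0, 19, 1.
The distinct values are {0, 1, 10, 19}; there are 4 of them.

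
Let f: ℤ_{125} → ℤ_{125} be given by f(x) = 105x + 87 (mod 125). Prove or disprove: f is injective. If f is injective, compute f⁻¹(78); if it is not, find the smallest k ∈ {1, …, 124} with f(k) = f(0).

By definition, injectivity means: for all x_1, x_2 in the domain, f(x_1) = f(x_2) implies x_1 = x_2.
We have gcd(105, 125) = 5 > 1. Taking x_1 = 0 and x_2 = 25: f(0) = 87 and f(25) = 105·25 + 87 = 2712 ≡ 87 (mod 125).
So f(0) = f(25) while 0 ≠ 25, thus f is not injective.
Since f is not injective, we find the least positive k with f(k) = f(0): this means 105k ≡ 0 (mod 125), i.e. 125 ∣ 105k. Since gcd(105, 125) = 5, dividing through by 5 this holds exactly when 25 ∣ 21k, and as gcd(21, 25) = 1, exactly when 25 ∣ k.
The smallest positive such k is 25.

25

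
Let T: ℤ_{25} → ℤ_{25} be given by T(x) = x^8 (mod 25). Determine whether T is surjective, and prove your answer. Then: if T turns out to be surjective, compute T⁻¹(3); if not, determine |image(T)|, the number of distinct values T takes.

6

T(3): Repeated squaring mod 25: 3^1 ≡ 3, 3^2 ≡ 3² = 9, 3^4 ≡ 9² = 81 ≡ 6, 3^8 ≡ 6² = 36 ≡ 11. So 3^8 ≡ 11 (mod 25).
T(4): Repeated squaring mod 25: 4^1 ≡ 4, 4^2 ≡ 4² = 16, 4^4 ≡ 16² = 256 ≡ 6, 4^8 ≡ 6² = 36 ≡ 11. So 4^8 ≡ 11 (mod 25).
So T(3) = T(4) = 11 while 3 ≠ 4, therefore T is not injective.
A non-injective map from the 25-element set ℤ_{25} to itself takes at most 24 distinct values, so it cannot be surjective. So T is not surjective.
Since T is not surjective, we determine |image(T)|. Computing x^8 mod 25 for each x (by repeated squaring, reducing mod 25 at every step), the values T(0), T(1), …, T(24) are: 0, 1, 6, 11, 11, 0, 16, 1, 16, 21, 0, 6, 21, 21, 6, 0, 21, 16, 1, 16, 0, 11, 11, 6, 1.
The distinct values are {0, 1, 6, 11, 16, 21}; there are 6 of them.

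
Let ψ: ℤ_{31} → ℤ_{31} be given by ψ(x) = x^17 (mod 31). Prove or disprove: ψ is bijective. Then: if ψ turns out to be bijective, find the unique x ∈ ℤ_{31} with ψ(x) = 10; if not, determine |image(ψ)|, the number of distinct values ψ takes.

14

Since 31 is prime, the nonzero elements of ℤ_{31} form a cyclic group of order 30.
As gcd(17, 30) = 1, raising to the 17th power is a bijection on this group: if s^17 ≡ t^17 then (st^{−1})^17 = 1, and the only element of order dividing gcd(17, 30) = 1 is 1, so s = t.
With ψ(0) = 0 this makes ψ injective on all of ℤ_{31}, hence bijective (finite equal-size domain and codomain). In particular ψ is bijective.
Since ψ is bijective, we find the preimage of 10. The inverse of x ↦ x^17 on (ℤ_{31})^× is x ↦ x^23, because 17·23 = 391 = 13·30 + 1 ≡ 1 (mod 30) and x^{30} = 1 for x ≠ 0 (Fermat). So ψ⁻¹(10) = 10^23 mod 31.
Repeated squaring mod 31: 10^1 ≡ 10, 10^2 ≡ 10² = 100 ≡ 7, 10^4 ≡ 7² = 49 ≡ 18, 10^8 ≡ 18² = 324 ≡ 14, 10^16 ≡ 14² = 196 ≡ 10. Since 23 = 16 + 4 + 2 + 1, 10^23 ≡ 10·18·7·10: 10·18 = 180 ≡ 25, then 25·7 = 175 ≡ 20, then 20·10 = 200 ≡ 14. So 10^23 ≡ 14 (mod 31).
Hence ψ⁻¹(10) = 14.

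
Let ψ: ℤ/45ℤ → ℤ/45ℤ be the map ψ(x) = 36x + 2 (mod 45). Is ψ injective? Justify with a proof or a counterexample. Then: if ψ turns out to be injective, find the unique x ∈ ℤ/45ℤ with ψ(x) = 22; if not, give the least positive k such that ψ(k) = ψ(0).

We have gcd(36, 45) = 9 > 1. Taking s = 0 and t = 5: ψ(0) = 2 and ψ(5) = 36·5 + 2 = 182 ≡ 2 (mod 45).
So ψ(0) = ψ(5) while 0 ≠ 5, so ψ is not injective.
Since ψ is not injective, we find the least positive k with ψ(k) = ψ(0): this means 36k ≡ 0 (mod 45), i.e. 45 ∣ 36k. Since gcd(36, 45) = 9, dividing through by 9 this holds exactly when 5 ∣ 4k, and as gcd(4, 5) = 1, exactly when 5 ∣ k.
The smallest positive such k is 5.

5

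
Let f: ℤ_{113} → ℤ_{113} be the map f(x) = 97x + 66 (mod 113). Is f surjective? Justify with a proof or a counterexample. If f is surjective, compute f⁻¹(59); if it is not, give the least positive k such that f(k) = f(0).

Recall: f is surjective if every y in the codomain equals f(x) for some x in the domain.
Since gcd(97, 113) = 1, 97 is invertible modulo 113. Euclid's algorithm: 113 = 1·97 + 16, 97 = 6·16 + 1; back-substituting gives 1 = 7·97 − 6·113, so 97⁻¹ ≡ 7 (mod 113).
For any y ∈ ℤ_{113}, x = 7(y − 66) mod 113 satisfies f(x) = 97·7(y − 66) + 66 ≡ y (since 97·7 ≡ 1 mod 113). So every y has a preimage.
Therefore f is surjective.
Since f is surjective, we compute f⁻¹(59): solve 97x + 66 ≡ 59 (mod 113), i.e. 97x ≡ 106 (mod 113).
Multiplying by 97⁻¹ = 7 gives x ≡ 7·106 = 742 = 6·113 + 64 ≡ 64 (mod 113).
Check: f(64) = 97·64 + 66 = 6274 = 55·113 + 59 ≡ 59 (mod 113).

64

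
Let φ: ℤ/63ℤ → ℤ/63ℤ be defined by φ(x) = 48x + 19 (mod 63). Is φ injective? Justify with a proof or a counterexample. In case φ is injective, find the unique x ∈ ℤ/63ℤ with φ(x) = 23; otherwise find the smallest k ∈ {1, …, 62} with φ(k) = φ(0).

21

We have gcd(48, 63) = 3 > 1. Taking a = 0 and b = 21: φ(0) = 19 and φ(21) = 48·21 + 19 = 1027 ≡ 19 (mod 63).
So φ(0) = φ(21) while 0 ≠ 21, therefore φ is not injective.
Since φ is not injective, we find the least positive k with φ(k) = φ(0): this means 48k ≡ 0 (mod 63), i.e. 63 ∣ 48k. Since gcd(48, 63) = 3, dividing through by 3 this holds exactly when 21 ∣ 16k, and as gcd(16, 21) = 1, exactly when 21 ∣ k.
The smallest positive such k is 21.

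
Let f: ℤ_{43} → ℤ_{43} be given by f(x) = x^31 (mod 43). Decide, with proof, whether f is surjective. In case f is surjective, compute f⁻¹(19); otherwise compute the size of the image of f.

5

Since 43 is prime, the nonzero elements of ℤ_{43} form a cyclic group of order 42.
As gcd(31, 42) = 1, raising to the 31st power is a bijection on this group: if x_1^31 ≡ x_2^31 then (x_1x_2^{−1})^31 = 1, and the only element of order dividing gcd(31, 42) = 1 is 1, so x_1 = x_2.
With f(0) = 0 this makes f injective on all of ℤ_{43}, hence bijective (finite equal-size domain and codomain). In particular f is surjective.
Since f is surjective, we find the preimage of 19. The inverse of x ↦ x^31 on (ℤ_{43})^× is x ↦ x^19, because 31·19 = 589 = 14·42 + 1 ≡ 1 (mod 42) and x^{42} = 1 for x ≠ 0 (Fermat). So f⁻¹(19) = 19^19 mod 43.
Repeated squaring mod 43: 19^1 ≡ 19, 19^2 ≡ 19² = 361 ≡ 17, 19^4 ≡ 17² = 289 ≡ 31, 19^8 ≡ 31² = 961 ≡ 15, 19^16 ≡ 15² = 225 ≡ 10. Since 19 = 16 + 2 + 1, 19^19 ≡ 10·17·19: 10·17 = 170 ≡ 41, then 41·19 = 779 ≡ 5. So 19^19 ≡ 5 (mod 43).
Hence f⁻¹(19) = 5.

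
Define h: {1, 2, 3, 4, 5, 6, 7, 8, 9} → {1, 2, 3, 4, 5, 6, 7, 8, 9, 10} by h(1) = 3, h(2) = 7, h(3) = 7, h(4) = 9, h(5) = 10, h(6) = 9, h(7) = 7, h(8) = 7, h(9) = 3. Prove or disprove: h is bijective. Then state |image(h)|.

4

h(2) = 7 = h(3) with 2 ≠ 3, so h is not injective, hence not bijective.
The image of h is {3, 7, 9, 10}, which has 4 elements.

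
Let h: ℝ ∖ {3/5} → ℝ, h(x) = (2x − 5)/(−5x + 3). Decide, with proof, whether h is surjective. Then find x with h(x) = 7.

If h(x) = −2/5, cross-multiplying gives −5(2x − 5) = 2(−5x + 3), which simplifies to 25 = 6 — false.  So −2/5 has no preimage and h is not surjective.
Solving h(x) = 7: cross-multiplying gives 2x − 5 = 7(−5x + 3), which rearranges to 37x = 26, so x = 26/37.

26/37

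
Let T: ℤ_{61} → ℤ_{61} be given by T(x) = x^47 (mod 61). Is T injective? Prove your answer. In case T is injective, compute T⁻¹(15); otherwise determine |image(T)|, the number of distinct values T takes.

Since 61 is prime, the nonzero elements of ℤ_{61} form a cyclic group of order 60.
As gcd(47, 60) = 1, raising to the 47th power is a bijection on this group: if u^47 ≡ v^47 then (uv^{−1})^47 = 1, and the only element of order dividing gcd(47, 60) = 1 is 1, so u = v.
With T(0) = 0 this makes T injective on all of ℤ_{61}, hence bijective (finite equal-size domain and codomain). In particular T is injective.
Since T is injective, we find the preimage of 15. The inverse of x ↦ x^47 on (ℤ_{61})^× is x ↦ x^23, because 47·23 = 1081 = 18·60 + 1 ≡ 1 (mod 60) and x^{60} = 1 for x ≠ 0 (Fermat). So T⁻¹(15) = 15^23 mod 61.
Repeated squaring mod 61: 15^1 ≡ 15, 15^2 ≡ 15² = 225 ≡ 42, 15^4 ≡ 42² = 1764 ≡ 56, 15^8 ≡ 56² = 3136 ≡ 25, 15^16 ≡ 25² = 625 ≡ 15. Since 23 = 16 + 4 + 2 + 1, 15^23 ≡ 15·56·42·15: 15·56 = 840 ≡ 47, then 47·42 = 1974 ≡ 22, then 22·15 = 330 ≡ 25. So 15^23 ≡ 25 (mod 61).
Hence T⁻¹(15) = 25.

25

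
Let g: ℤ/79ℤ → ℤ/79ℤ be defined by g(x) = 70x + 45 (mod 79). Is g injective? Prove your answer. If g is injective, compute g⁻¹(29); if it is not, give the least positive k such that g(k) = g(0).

By definition, injectivity means: for all a, b in the domain, g(a) = g(b) implies a = b.
If g(a) = g(b), then 70a ≡ 70b (mod 79). Because gcd(70, 79) = 1, we may cancel 70 to get a ≡ b (mod 79).
Thus g is injective.
We now compute 70⁻¹ mod 79 explicitly. Euclid's algorithm: 79 = 1·70 + 9, 70 = 7·9 + 7, 9 = 1·7 + 2, 7 = 3·2 + 1; back-substituting gives 1 = 35·70 − 31·79, so 70⁻¹ ≡ 35 (mod 79).
Since g is injective, we compute g⁻¹(29): solve 70x + 45 ≡ 29 (mod 79), i.e. 70x ≡ 63 (mod 79).
Multiplying by 70⁻¹ = 35 gives x ≡ 35·63 = 2205 = 27·79 + 72 ≡ 72 (mod 79).
Check: g(72) = 70·72 + 45 = 5085 = 64·79 + 29 ≡ 29 (mod 79).

72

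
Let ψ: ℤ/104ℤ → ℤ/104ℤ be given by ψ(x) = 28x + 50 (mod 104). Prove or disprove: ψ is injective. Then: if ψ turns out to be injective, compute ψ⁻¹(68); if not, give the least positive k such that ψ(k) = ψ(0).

We have gcd(28, 104) = 4 > 1. Taking u = 0 and v = 26: ψ(0) = 50 and ψ(26) = 28·26 + 50 = 778 ≡ 50 (mod 104).
So ψ(0) = ψ(26) while 0 ≠ 26, therefore ψ is not injective.
Since ψ is not injective, we find the least positive k with ψ(k) = ψ(0): this means 28k ≡ 0 (mod 104), i.e. 104 ∣ 28k. Since gcd(28, 104) = 4, dividing through by 4 this holds exactly when 26 ∣ 7k, and as gcd(7, 26) = 1, exactly when 26 ∣ k.
The smallest positive such k is 26.

26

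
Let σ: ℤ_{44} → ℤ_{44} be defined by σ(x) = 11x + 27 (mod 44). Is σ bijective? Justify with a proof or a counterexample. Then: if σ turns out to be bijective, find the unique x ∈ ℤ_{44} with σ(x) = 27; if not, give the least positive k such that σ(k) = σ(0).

We have gcd(11, 44) = 11 > 1. Taking s = 0 and t = 4: σ(0) = 27 and σ(4) = 11·4 + 27 = 71 ≡ 27 (mod 44).
So σ(0) = σ(4) while 0 ≠ 4, therefore σ is not injective, hence not bijective.
Since σ is not bijective, we find the least positive k with σ(k) = σ(0): this means 11k ≡ 0 (mod 44), i.e. 44 ∣ 11k. Since gcd(11, 44) = 11, dividing through by 11 this holds exactly when 4 ∣ k.
The smallest positive such k is 4.

4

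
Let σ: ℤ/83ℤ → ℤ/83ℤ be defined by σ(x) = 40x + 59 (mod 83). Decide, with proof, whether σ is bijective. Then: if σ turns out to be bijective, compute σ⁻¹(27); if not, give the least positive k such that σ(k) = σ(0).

49

Suppose σ(a) = σ(b) in ℤ/83ℤ. Then 40a + 59 ≡ 40b + 59 (mod 83), hence 40(a − b) ≡ 0 (mod 83).
Since gcd(40, 83) = 1, 40 is invertible modulo 83, so a − b ≡ 0 (mod 83), i.e. a = b.
We now compute 40⁻¹ mod 83 explicitly. Euclid's algorithm: 83 = 2·40 + 3, 40 = 13·3 + 1; back-substituting gives 1 = 27·40 − 13·83, so 40⁻¹ ≡ 27 (mod 83).
For any y ∈ ℤ/83ℤ, x = 27(y − 59) mod 83 satisfies σ(x) = 40·27(y − 59) + 59 ≡ y (since 40·27 ≡ 1 mod 83). So every y has a preimage.
Therefore σ is bijective.
Since σ is bijective, we compute σ⁻¹(27): solve 40x + 59 ≡ 27 (mod 83), i.e. 40x ≡ 51 (mod 83).
Multiplying by 40⁻¹ = 27 gives x ≡ 27·51 = 1377 = 16·83 + 49 ≡ 49 (mod 83).
Check: σ(49) = 40·49 + 59 = 2019 = 24·83 + 27 ≡ 27 (mod 83).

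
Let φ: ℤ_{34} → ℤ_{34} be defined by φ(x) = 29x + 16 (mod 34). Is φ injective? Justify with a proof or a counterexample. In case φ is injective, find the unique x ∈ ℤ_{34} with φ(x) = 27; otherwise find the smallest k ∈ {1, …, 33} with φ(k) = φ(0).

25

If φ(s) = φ(t), then 29s ≡ 29t (mod 34). Because gcd(29, 34) = 1, we may cancel 29 to get s ≡ t (mod 34).
So φ is injective.
We now compute 29⁻¹ mod 34 explicitly. Euclid's algorithm: 34 = 1·29 + 5, 29 = 5·5 + 4, 5 = 1·4 + 1; back-substituting gives 1 = 27·29 − 23·34, so 29⁻¹ ≡ 27 (mod 34).
Since φ is injective, we find φ⁻¹(27): we need 29x ≡ 27 − 16 ≡ 11 (mod 34). Using 29⁻¹ = 27: x ≡ 27·11 = 297 = 8·34 + 25, so x = 25.
Check: φ(25) = 29·25 + 16 = 741 = 21·34 + 27 ≡ 27 (mod 34).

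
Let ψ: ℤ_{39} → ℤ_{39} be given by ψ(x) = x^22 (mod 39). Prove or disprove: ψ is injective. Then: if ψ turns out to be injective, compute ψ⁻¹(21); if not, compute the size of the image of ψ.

14

ψ(5): Repeated squaring mod 39: 5^1 ≡ 5, 5^2 ≡ 5² = 25, 5^4 ≡ 25² = 625 ≡ 1, 5^8 ≡ 1² = 1, 5^16 ≡ 1² = 1. Since 22 = 16 + 4 + 2, 5^22 ≡ 1·1·25: 1·1 = 1, then 1·25 = 25. So 5^22 ≡ 25 (mod 39).
ψ(8): Repeated squaring mod 39: 8^1 ≡ 8, 8^2 ≡ 8² = 64 ≡ 25, 8^4 ≡ 25² = 625 ≡ 1, 8^8 ≡ 1² = 1, 8^16 ≡ 1² = 1. Since 22 = 16 + 4 + 2, 8^22 ≡ 1·1·25: 1·1 = 1, then 1·25 = 25. So 8^22 ≡ 25 (mod 39).
So ψ(5) = ψ(8) = 25 while 5 ≠ 8, therefore ψ is not injective.
Since ψ is not injective, we determine |image(ψ)|. Computing x^22 mod 39 for each x (by repeated squaring, reducing mod 39 at every step), the values ψ(0), ψ(1), …, ψ(38) are: 0, 1, 10, 3, 22, 25, 30, 4, 25, 9, 16, 10, 27, 13, 1, 36, 16, 22, 12, 4, 4, 12, 22, 16, 36, 1, 13, 27, 10, 16, 9, 25, 4, 30, 25, 22, 3, 10, 1.
The distinct values are {0, 1, 3, 4, 9, 10, 12, 13, 16, 22, 25, 27, 30, 36}; there are 14 of them.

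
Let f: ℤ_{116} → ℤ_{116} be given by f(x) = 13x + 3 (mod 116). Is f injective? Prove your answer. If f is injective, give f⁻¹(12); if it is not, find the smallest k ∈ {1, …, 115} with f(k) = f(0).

81

If f(s) = f(t), then 13s ≡ 13t (mod 116). Because gcd(13, 116) = 1, we may cancel 13 to get s ≡ t (mod 116).
Hence f is injective.
We now compute 13⁻¹ mod 116 explicitly. Euclid's algorithm: 116 = 8·13 + 12, 13 = 1·12 + 1; back-substituting gives 1 = 9·13 − 1·116, so 13⁻¹ ≡ 9 (mod 116).
Since f is injective, we compute f⁻¹(12): solve 13x + 3 ≡ 12 (mod 116), i.e. 13x ≡ 9 (mod 116).
Multiplying by 13⁻¹ = 9 gives x ≡ 9·9 = 81 ≡ 81 (mod 116).
Check: f(81) = 13·81 + 3 = 1056 = 9·116 + 12 ≡ 12 (mod 116).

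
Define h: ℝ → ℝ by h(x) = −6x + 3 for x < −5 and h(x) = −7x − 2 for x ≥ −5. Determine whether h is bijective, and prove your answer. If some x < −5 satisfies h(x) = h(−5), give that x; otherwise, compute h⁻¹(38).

-35/6

Both pieces are strictly decreasing (slopes −6 and −7), so each is injective on its own interval.
The left piece maps (−∞, −5) onto (33, ∞); the right piece maps [−5, ∞) onto (−∞, 33].
Since 33 = 33, the images partition ℝ: h is injective and surjective, hence bijective.
Because the two images are disjoint, no x < −5 has h(x) = h(−5), so we compute h⁻¹(38): 38 lies in (33, ∞), so solve −6x + 3 = 38: x = (38 − 3)/(−6) = −35/6.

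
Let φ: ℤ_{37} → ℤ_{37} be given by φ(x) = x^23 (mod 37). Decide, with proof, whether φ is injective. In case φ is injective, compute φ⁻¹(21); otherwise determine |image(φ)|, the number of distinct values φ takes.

3

Since 37 is prime, the nonzero elements of ℤ_{37} form a cyclic group of order 36.
As gcd(23, 36) = 1, raising to the 23rd power is a bijection on this group: if u^23 ≡ v^23 then (uv^{−1})^23 = 1, and the only element of order dividing gcd(23, 36) = 1 is 1, so u = v.
With φ(0) = 0 this makes φ injective on all of ℤ_{37}, hence bijective (finite equal-size domain and codomain). In particular φ is injective.
Since φ is injective, we find the preimage of 21. The inverse of x ↦ x^23 on (ℤ_{37})^× is x ↦ x^11, because 23·11 = 253 = 7·36 + 1 ≡ 1 (mod 36) and x^{36} = 1 for x ≠ 0 (Fermat). So φ⁻¹(21) = 21^11 mod 37.
Repeated squaring mod 37: 21^1 ≡ 21, 21^2 ≡ 21² = 441 ≡ 34, 21^4 ≡ 34² = 1156 ≡ 9, 21^8 ≡ 9² = 81 ≡ 7. Since 11 = 8 + 2 + 1, 21^11 ≡ 7·34·21: 7·34 = 238 ≡ 16, then 16·21 = 336 ≡ 3. So 21^11 ≡ 3 (mod 37).
Hence φ⁻¹(21) = 3.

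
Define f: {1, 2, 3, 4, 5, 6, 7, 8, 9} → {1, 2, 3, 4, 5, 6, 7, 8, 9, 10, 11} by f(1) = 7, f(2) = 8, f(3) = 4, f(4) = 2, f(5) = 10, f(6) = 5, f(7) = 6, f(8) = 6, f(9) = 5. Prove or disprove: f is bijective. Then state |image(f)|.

f(7) = 6 = f(8) with 7 ≠ 8, so f is not injective, hence not bijective.
The image of f is {2, 4, 5, 6, 7, 8, 10}, which has 7 elements.

7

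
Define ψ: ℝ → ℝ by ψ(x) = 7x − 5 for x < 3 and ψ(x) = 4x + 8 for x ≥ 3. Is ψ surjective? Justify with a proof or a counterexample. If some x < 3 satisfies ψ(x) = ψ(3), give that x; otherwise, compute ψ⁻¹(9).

Both pieces are strictly increasing (slopes 7 and 4), so each is injective on its own interval.
The left piece maps (−∞, 3) onto (−∞, 16); the right piece maps [3, ∞) onto [20, ∞).
The union (−∞, 16) ∪ [20, ∞) omits the interval between 16 and 20; in particular 16 has no preimage. So ψ is not surjective.
Because the two images are disjoint, no x < 3 has ψ(x) = ψ(3), so we compute ψ⁻¹(9): 9 lies in (−∞, 16), so solve 7x − 5 = 9: x = (9 + 5)/7 = 2.

2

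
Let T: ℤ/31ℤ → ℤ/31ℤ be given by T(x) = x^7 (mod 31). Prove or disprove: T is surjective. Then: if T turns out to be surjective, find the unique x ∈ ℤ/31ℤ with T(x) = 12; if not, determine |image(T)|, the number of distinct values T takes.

17

Since 31 is prime, the nonzero elements of ℤ/31ℤ form a cyclic group of order 30.
As gcd(7, 30) = 1, raising to the 7th power is a bijection on this group: if s^7 ≡ t^7 then (st^{−1})^7 = 1, and the only element of order dividing gcd(7, 30) = 1 is 1, so s = t.
With T(0) = 0 this makes T injective on all of ℤ/31ℤ, hence bijective (finite equal-size domain and codomain). In particular T is surjective.
Since T is surjective, we find the preimage of 12. The inverse of x ↦ x^7 on (ℤ/31ℤ)^× is x ↦ x^13, because 7·13 = 91 = 3·30 + 1 ≡ 1 (mod 30) and x^{30} = 1 for x ≠ 0 (Fermat). So T⁻¹(12) = 12^13 mod 31.
Repeated squaring mod 31: 12^1 ≡ 12, 12^2 ≡ 12² = 144 ≡ 20, 12^4 ≡ 20² = 400 ≡ 28, 12^8 ≡ 28² = 784 ≡ 9. Since 13 = 8 + 4 + 1, 12^13 ≡ 9·28·12: 9·28 = 252 ≡ 4, then 4·12 = 48 ≡ 17. So 12^13 ≡ 17 (mod 31).
Hence T⁻¹(12) = 17.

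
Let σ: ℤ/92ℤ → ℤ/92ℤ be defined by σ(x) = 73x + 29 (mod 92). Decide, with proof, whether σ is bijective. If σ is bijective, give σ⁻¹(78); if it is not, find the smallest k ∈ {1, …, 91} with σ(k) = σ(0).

41

Recall: injectivity means: for all x_1, x_2 in the domain, σ(x_1) = σ(x_2) implies x_1 = x_2.
Suppose σ(x_1) = σ(x_2) in ℤ/92ℤ. Then 73x_1 + 29 ≡ 73x_2 + 29 (mod 92), so 73(x_1 − x_2) ≡ 0 (mod 92).
Since gcd(73, 92) = 1, 73 is invertible modulo 92, hence x_1 − x_2 ≡ 0 (mod 92), i.e. x_1 = x_2.
We now compute 73⁻¹ mod 92 explicitly. Euclid's algorithm: 92 = 1·73 + 19, 73 = 3·19 + 16, 19 = 1·16 + 3, 16 = 5·3 + 1; back-substituting gives 1 = 29·73 − 23·92, so 73⁻¹ ≡ 29 (mod 92).
For any y ∈ ℤ/92ℤ, x = 29(y − 29) mod 92 satisfies σ(x) = 73·29(y − 29) + 29 ≡ y (since 73·29 ≡ 1 mod 92). So every y has a preimage.
Hence σ is bijective.
Since σ is bijective, we compute σ⁻¹(78): solve 73x + 29 ≡ 78 (mod 92), i.e. 73x ≡ 49 (mod 92).
Multiplying by 73⁻¹ = 29 gives x ≡ 29·49 = 1421 = 15·92 + 41 ≡ 41 (mod 92).
Check: σ(41) = 73·41 + 29 = 3022 = 32·92 + 78 ≡ 78 (mod 92).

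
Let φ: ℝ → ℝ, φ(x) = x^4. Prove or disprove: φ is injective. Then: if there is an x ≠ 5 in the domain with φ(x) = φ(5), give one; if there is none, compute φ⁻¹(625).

φ(5) = 625 = (−5)^4 = φ(−5) (since 4 is even), with 5 ≠ −5. So φ is not injective.
For the follow-up, such an x exists: taking x = −5 ∈ ℝ gives φ(−5) = 625 = φ(5) with −5 ≠ 5.

-5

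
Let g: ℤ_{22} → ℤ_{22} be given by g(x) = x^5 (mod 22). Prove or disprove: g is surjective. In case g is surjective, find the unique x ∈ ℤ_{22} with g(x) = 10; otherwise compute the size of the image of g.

g(1) = 1^5 = 1.
g(3): Repeated squaring mod 22: 3^1 ≡ 3, 3^2 ≡ 3² = 9, 3^4 ≡ 9² = 81 ≡ 15. Since 5 = 4 + 1, 3^5 ≡ 15·3: 15·3 = 45 ≡ 1. So 3^5 ≡ 1 (mod 22).
So g(1) = g(3) = 1 while 1 ≠ 3, so g is not injective.
A non-injective map from the 22-element set ℤ_{22} to itself takes at most 21 distinct values, so it cannot be surjective. Thus g is not surjective.
Since g is not surjective, we determine |image(g)|. Computing x^5 mod 22 for each x (by repeated squaring, reducing mod 22 at every step), the values g(0), g(1), …, g(21) are: 0, 1, 10, 1, 12, 1, 10, 21, 10, 1, 10, 11, 12, 21, 12, 1, 12, 21, 10, 21, 12, 21.
The distinct values are {0, 1, 10, 11, 12, 21}; there are 6 of them.

6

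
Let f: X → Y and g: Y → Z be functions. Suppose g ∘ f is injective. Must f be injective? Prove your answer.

injective

Suppose f(x_1) = f(x_2). Applying g: (g ∘ f)(x_1) = (g ∘ f)(x_2). Since g ∘ f is injective, x_1 = x_2. Hence f is injective.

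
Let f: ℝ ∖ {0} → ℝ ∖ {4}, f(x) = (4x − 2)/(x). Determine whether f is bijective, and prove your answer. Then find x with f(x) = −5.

Suppose f(u) = f(v). Cross-multiplying: (4u − 2)(v) = (4v − 2)(u).
Expanding both sides and cancelling the symmetric terms leaves 2·(u − v) = 0. Since 2 ≠ 0, u = v. Thus f is injective.
For any y ≠ 4, solving y(x) = 4x − 2 for x gives a well-defined x ≠ 0. So f is surjective.
Thus f is bijective.
Solving f(x) = −5: cross-multiplying gives 4x − 2 = −5(x), which rearranges to 9x = 2, so x = 2/9.

2/9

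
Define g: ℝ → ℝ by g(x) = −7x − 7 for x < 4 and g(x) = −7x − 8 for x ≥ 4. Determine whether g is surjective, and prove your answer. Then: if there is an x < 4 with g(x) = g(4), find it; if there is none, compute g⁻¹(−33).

Both pieces are strictly decreasing (slopes −7 and −7), so each is injective on its own interval.
The left piece maps (−∞, 4) onto (−35, ∞); the right piece maps [4, ∞) onto (−∞, −36].
The union (−35, ∞) ∪ (−∞, −36] omits the interval between −35 and −36; in particular −35 has no preimage. So g is not surjective.
Because the two images are disjoint, no x < 4 has g(x) = g(4), so we compute g⁻¹(−33): −33 lies in (−35, ∞), so solve −7x − 7 = −33: x = (−33 + 7)/(−7) = 26/7.

26/7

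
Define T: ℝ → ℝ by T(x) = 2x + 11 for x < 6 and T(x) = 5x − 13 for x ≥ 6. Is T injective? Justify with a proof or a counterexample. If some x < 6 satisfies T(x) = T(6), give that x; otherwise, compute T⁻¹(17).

3

Both pieces are strictly increasing (slopes 2 and 5), so each is injective on its own interval.
The left piece maps (−∞, 6) onto (−∞, 23); the right piece maps [6, ∞) onto [17, ∞).
These images overlap. In particular T(6) = 17 (right piece), and solving 2x + 11 = 17 on the left piece gives x = 3 < 6.
So T(3) = T(6) with 3 ≠ 6, and T is not injective. This x = 3 is the requested value below 6.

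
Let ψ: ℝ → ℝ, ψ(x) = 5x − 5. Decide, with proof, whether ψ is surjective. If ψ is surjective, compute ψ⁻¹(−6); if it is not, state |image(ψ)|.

-1/5

For any y ∈ ℝ, x = (y + 5)/5 satisfies ψ(x) = y.
Hence ψ is surjective.
Since ψ is surjective, we compute ψ⁻¹(−6) = (−6 + 5)/5 = −1/5.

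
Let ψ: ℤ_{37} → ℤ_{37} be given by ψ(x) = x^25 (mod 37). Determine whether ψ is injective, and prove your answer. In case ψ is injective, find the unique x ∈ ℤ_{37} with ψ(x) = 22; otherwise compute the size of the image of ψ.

Since 37 is prime, the nonzero elements of ℤ_{37} form a cyclic group of order 36.
As gcd(25, 36) = 1, raising to the 25th power is a bijection on this group: if s^25 ≡ t^25 then (st^{−1})^25 = 1, and the only element of order dividing gcd(25, 36) = 1 is 1, so s = t.
With ψ(0) = 0 this makes ψ injective on all of ℤ_{37}, hence bijective (finite equal-size domain and codomain). In particular ψ is injective.
Since ψ is injective, we find the preimage of 22. The inverse of x ↦ x^25 on (ℤ_{37})^× is x ↦ x^13, because 25·13 = 325 = 9·36 + 1 ≡ 1 (mod 36) and x^{36} = 1 for x ≠ 0 (Fermat). So ψ⁻¹(22) = 22^13 mod 37.
Repeated squaring mod 37: 22^1 ≡ 22, 22^2 ≡ 22² = 484 ≡ 3, 22^4 ≡ 3² = 9, 22^8 ≡ 9² = 81 ≡ 7. Since 13 = 8 + 4 + 1, 22^13 ≡ 7·9·22: 7·9 = 63 ≡ 26, then 26·22 = 572 ≡ 17. So 22^13 ≡ 17 (mod 37).
Hence ψ⁻¹(22) = 17.

17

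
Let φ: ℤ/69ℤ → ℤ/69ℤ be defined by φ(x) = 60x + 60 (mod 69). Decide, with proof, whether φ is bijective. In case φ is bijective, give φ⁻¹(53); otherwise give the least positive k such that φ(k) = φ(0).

We have gcd(60, 69) = 3 > 1. Taking x_1 = 0 and x_2 = 23: φ(0) = 60 and φ(23) = 60·23 + 60 = 1440 ≡ 60 (mod 69).
So φ(0) = φ(23) while 0 ≠ 23, therefore φ is not injective, hence not bijective.
Since φ is not bijective, we find the least positive k with φ(k) = φ(0): this means 60k ≡ 0 (mod 69), i.e. 69 ∣ 60k. Since gcd(60, 69) = 3, dividing through by 3 this holds exactly when 23 ∣ 20k, and as gcd(20, 23) = 1, exactly when 23 ∣ k.
The smallest positive such k is 23.

23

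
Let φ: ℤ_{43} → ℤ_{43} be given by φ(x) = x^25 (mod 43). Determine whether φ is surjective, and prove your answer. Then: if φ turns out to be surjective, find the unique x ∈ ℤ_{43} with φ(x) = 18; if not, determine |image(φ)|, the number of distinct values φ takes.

34

Since 43 is prime, the nonzero elements of ℤ_{43} form a cyclic group of order 42.
As gcd(25, 42) = 1, raising to the 25th power is a bijection on this group: if u^25 ≡ v^25 then (uv^{−1})^25 = 1, and the only element of order dividing gcd(25, 42) = 1 is 1, so u = v.
With φ(0) = 0 this makes φ injective on all of ℤ_{43}, hence bijective (finite equal-size domain and codomain). In particular φ is surjective.
Since φ is surjective, we find the preimage of 18. The inverse of x ↦ x^25 on (ℤ_{43})^× is x ↦ x^37, because 25·37 = 925 = 22·42 + 1 ≡ 1 (mod 42) and x^{42} = 1 for x ≠ 0 (Fermat). So φ⁻¹(18) = 18^37 mod 43.
Repeated squaring mod 43: 18^1 ≡ 18, 18^2 ≡ 18² = 324 ≡ 23, 18^4 ≡ 23² = 529 ≡ 13, 18^8 ≡ 13² = 169 ≡ 40, 18^16 ≡ 40² = 1600 ≡ 9, 18^32 ≡ 9² = 81 ≡ 38. Since 37 = 32 + 4 + 1, 18^37 ≡ 38·13·18: 38·13 = 494 ≡ 21, then 21·18 = 378 ≡ 34. So 18^37 ≡ 34 (mod 43).
Hence φ⁻¹(18) = 34.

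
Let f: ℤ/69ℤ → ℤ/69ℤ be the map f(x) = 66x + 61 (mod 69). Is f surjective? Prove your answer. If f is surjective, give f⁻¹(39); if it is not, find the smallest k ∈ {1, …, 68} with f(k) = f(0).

By definition, surjectivity means every element of the codomain has a preimage under f.
Since gcd(66, 69) = 3, we have 66x ≡ 0 (mod 3) for all x, so f(x) ≡ 1 (mod 3).
But 0 ≢ 1 (mod 3), so 0 ∈ ℤ/69ℤ has no preimage. So f is not surjective.
Since f is not surjective, we find the least positive k with f(k) = f(0): this means 66k ≡ 0 (mod 69), i.e. 69 ∣ 66k. Since gcd(66, 69) = 3, dividing through by 3 this holds exactly when 23 ∣ 22k, and as gcd(22, 23) = 1, exactly when 23 ∣ k.
The smallest positive such k is 23.

23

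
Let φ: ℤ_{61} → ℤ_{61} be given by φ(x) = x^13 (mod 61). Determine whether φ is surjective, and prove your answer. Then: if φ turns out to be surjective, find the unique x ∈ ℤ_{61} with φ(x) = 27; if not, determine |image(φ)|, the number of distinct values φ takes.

3

Since 61 is prime, the nonzero elements of ℤ_{61} form a cyclic group of order 60.
As gcd(13, 60) = 1, raising to the 13th power is a bijection on this group: if u^13 ≡ v^13 then (uv^{−1})^13 = 1, and the only element of order dividing gcd(13, 60) = 1 is 1, so u = v.
With φ(0) = 0 this makes φ injective on all of ℤ_{61}, hence bijective (finite equal-size domain and codomain). In particular φ is surjective.
Since φ is surjective, we find the preimage of 27. The inverse of x ↦ x^13 on (ℤ_{61})^× is x ↦ x^37, because 13·37 = 481 = 8·60 + 1 ≡ 1 (mod 60) and x^{60} = 1 for x ≠ 0 (Fermat). So φ⁻¹(27) = 27^37 mod 61.
Repeated squaring mod 61: 27^1 ≡ 27, 27^2 ≡ 27² = 729 ≡ 58, 27^4 ≡ 58² = 3364 ≡ 9, 27^8 ≡ 9² = 81 ≡ 20, 27^16 ≡ 20² = 400 ≡ 34, 27^32 ≡ 34² = 1156 ≡ 58. Since 37 = 32 + 4 + 1, 27^37 ≡ 58·9·27: 58·9 = 522 ≡ 34, then 34·27 = 918 ≡ 3. So 27^37 ≡ 3 (mod 61).
Hence φ⁻¹(27) = 3.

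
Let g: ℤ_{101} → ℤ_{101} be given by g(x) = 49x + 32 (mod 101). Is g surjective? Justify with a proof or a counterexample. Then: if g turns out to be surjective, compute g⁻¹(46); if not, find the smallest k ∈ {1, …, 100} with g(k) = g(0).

Since gcd(49, 101) = 1, 49 is invertible modulo 101. Euclid's algorithm: 101 = 2·49 + 3, 49 = 16·3 + 1; back-substituting gives 1 = 33·49 − 16·101, so 49⁻¹ ≡ 33 (mod 101).
For any y ∈ ℤ_{101}, x = 33(y − 32) mod 101 satisfies g(x) = 49·33(y − 32) + 32 ≡ y (since 49·33 ≡ 1 mod 101). So every y has a preimage.
Thus g is surjective.
Since g is surjective, we find g⁻¹(46): we need 49x ≡ 46 − 32 ≡ 14 (mod 101). Using 49⁻¹ = 33: x ≡ 33·14 = 462 = 4·101 + 58, so x = 58.
Check: g(58) = 49·58 + 32 = 2874 = 28·101 + 46 ≡ 46 (mod 101).

58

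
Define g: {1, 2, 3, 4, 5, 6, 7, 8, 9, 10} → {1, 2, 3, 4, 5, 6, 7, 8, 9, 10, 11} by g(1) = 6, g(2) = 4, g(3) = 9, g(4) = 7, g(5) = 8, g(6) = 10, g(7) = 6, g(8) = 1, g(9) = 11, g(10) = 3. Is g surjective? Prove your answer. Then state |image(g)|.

9

No element maps to 2, so g is not surjective.
The image of g is {1, 3, 4, 6, 7, 8, 9, 10, 11}, which has 9 elements.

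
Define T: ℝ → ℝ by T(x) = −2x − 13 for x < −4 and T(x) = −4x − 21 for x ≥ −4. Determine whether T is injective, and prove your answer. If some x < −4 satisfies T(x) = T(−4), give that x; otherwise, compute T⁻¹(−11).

-5/2

Both pieces are strictly decreasing (slopes −2 and −4), so each is injective on its own interval.
The left piece maps (−∞, −4) onto (−5, ∞); the right piece maps [−4, ∞) onto (−∞, −5].
These images are disjoint, so no value is attained by both pieces. So T is injective.
Because the two images are disjoint, no x < −4 has T(x) = T(−4), so we compute T⁻¹(−11): −11 lies in (−∞, −5], so solve −4x − 21 = −11: x = (−11 + 21)/(−4) = −5/2.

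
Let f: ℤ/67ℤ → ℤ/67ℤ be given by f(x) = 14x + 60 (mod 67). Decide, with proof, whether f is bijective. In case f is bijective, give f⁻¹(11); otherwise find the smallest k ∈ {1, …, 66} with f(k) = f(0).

30

Recall: f is injective when f(u) = f(v) forces u = v.
Suppose f(u) = f(v) in ℤ/67ℤ. Then 14u + 60 ≡ 14v + 60 (mod 67), therefore 14(u − v) ≡ 0 (mod 67).
Since gcd(14, 67) = 1, 14 is invertible modulo 67, therefore u − v ≡ 0 (mod 67), i.e. u = v.
We now compute 14⁻¹ mod 67 explicitly. Euclid's algorithm: 67 = 4·14 + 11, 14 = 1·11 + 3, 11 = 3·3 + 2, 3 = 1·2 + 1; back-substituting gives 1 = 24·14 − 5·67, so 14⁻¹ ≡ 24 (mod 67).
For any y ∈ ℤ/67ℤ, x = 24(y − 60) mod 67 satisfies f(x) = 14·24(y − 60) + 60 ≡ y (since 14·24 ≡ 1 mod 67). So every y has a preimage.
Hence f is bijective.
Since f is bijective, we compute f⁻¹(11): solve 14x + 60 ≡ 11 (mod 67), i.e. 14x ≡ 18 (mod 67).
Multiplying by 14⁻¹ = 24 gives x ≡ 24·18 = 432 = 6·67 + 30 ≡ 30 (mod 67).
Check: f(30) = 14·30 + 60 = 480 = 7·67 + 11 ≡ 11 (mod 67).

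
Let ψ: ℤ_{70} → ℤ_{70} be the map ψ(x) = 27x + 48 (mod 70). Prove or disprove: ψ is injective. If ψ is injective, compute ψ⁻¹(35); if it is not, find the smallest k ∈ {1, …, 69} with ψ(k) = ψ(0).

If ψ(u) = ψ(v), then 27u ≡ 27v (mod 70). Because gcd(27, 70) = 1, we may cancel 27 to get u ≡ v (mod 70).
So ψ is injective.
We now compute 27⁻¹ mod 70 explicitly. Euclid's algorithm: 70 = 2·27 + 16, 27 = 1·16 + 11, 16 = 1·11 + 5, 11 = 2·5 + 1; back-substituting gives 1 = 13·27 − 5·70, so 27⁻¹ ≡ 13 (mod 70).
Since ψ is injective, we compute ψ⁻¹(35): solve 27x + 48 ≡ 35 (mod 70), i.e. 27x ≡ 57 (mod 70).
Multiplying by 27⁻¹ = 13 gives x ≡ 13·57 = 741 = 10·70 + 41 ≡ 41 (mod 70).
Check: ψ(41) = 27·41 + 48 = 1155 = 16·70 + 35 ≡ 35 (mod 70).

41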